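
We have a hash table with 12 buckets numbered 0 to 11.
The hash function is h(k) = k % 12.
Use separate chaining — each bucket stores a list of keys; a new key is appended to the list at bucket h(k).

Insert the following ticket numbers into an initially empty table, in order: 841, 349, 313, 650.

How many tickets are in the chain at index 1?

3

Insert 841: h=1, bucket 1 empty → new chain.
Insert 349: h=1, bucket 1 nonempty → append to chain.
Insert 313: h=1, bucket 1 nonempty → append to chain.
Insert 650: h=2, bucket 2 empty → new chain.
Final buckets:
0: .
1: 841 -> 349 -> 313
2: 650
3: .
4: .
5: .
6: .
7: .
8: .
9: .
10: .
11: .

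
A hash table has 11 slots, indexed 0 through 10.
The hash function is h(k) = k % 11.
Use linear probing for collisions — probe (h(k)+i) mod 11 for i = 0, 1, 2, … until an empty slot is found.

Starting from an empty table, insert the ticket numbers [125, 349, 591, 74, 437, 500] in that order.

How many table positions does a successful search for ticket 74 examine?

3

Insert 125: h=4, slot 4 empty → index 4.
Insert 349: h=8, slot 8 empty → index 8.
Insert 591: h=8, slot 8 occupied → index 9.
Insert 74: h=8, slots 8,9 occupied → index 10.
Insert 437: h=8, slots 8,9,10 occupied → index 0.
Insert 500: h=5, slot 5 empty → index 5.
Table: [437, -, -, -, 125, 500, -, -, 349, 591, 74]
Lookup 74: h=8, probe 8,9,10 → found at 10.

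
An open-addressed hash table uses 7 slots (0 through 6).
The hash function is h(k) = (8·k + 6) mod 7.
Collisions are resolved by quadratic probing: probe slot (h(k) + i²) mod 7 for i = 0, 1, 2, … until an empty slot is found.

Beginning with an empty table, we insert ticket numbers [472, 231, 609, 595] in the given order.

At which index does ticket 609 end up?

0

472 hashes to 2; slot 2 is free → place at 2.
231 hashes to 6; slot 6 is free → place at 6.
609 hashes to 6; 6 taken → place at 0.
595 hashes to 6; 6,0 taken → place at 3.
Table: [609, —, 472, 595, —, —, 231]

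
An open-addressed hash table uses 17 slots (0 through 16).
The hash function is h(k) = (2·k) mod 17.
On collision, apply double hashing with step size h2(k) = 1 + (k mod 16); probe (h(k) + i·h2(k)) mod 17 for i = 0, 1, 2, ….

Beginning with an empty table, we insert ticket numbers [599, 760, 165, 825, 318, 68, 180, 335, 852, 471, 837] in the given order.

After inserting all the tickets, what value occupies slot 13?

165

599 hashes to 8; slot 8 is free => place at 8.
760 hashes to 7; slot 7 is free => place at 7.
165 hashes to 7, h2=6; 7 taken => place at 13.
825 hashes to 1; slot 1 is free => place at 1.
318 hashes to 7, h2=15; 7 taken => place at 5.
68 hashes to 0; slot 0 is free => place at 0.
180 hashes to 3; slot 3 is free => place at 3.
335 hashes to 7, h2=16; 7 taken => place at 6.
852 hashes to 4; slot 4 is free => place at 4.
471 hashes to 7, h2=8; 7 taken => place at 15.
837 hashes to 8, h2=6; 8 taken => place at 14.
Table: [68, 825, ., 180, 852, 318, 335, 760, 599, ., ., ., ., 165, 837, 471, .]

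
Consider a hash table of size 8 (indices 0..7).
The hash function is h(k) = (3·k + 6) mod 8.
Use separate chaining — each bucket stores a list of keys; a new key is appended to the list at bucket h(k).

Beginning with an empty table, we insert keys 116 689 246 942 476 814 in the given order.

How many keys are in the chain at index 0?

116 -> bucket 2
689 -> bucket 1
246 -> bucket 0
942 -> bucket 0 (collision)
476 -> bucket 2 (collision)
814 -> bucket 0 (collision)
Final buckets:
0: 246 -> 942 -> 814
1: 689
2: 116 -> 476
3: _
4: _
5: _
6: _
7: _

3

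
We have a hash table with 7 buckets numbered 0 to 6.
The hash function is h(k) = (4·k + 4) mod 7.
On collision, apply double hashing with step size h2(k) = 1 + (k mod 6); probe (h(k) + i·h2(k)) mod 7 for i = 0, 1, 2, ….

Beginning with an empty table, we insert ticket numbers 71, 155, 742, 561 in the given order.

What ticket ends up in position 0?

71 hashes to 1; slot 1 is free → place at 1.
155 hashes to 1, h2=6; 1 taken → place at 0.
742 hashes to 4; slot 4 is free → place at 4.
561 hashes to 1, h2=4; 1 taken → place at 5.
Table: [155, 71, ., ., 742, 561, .]

155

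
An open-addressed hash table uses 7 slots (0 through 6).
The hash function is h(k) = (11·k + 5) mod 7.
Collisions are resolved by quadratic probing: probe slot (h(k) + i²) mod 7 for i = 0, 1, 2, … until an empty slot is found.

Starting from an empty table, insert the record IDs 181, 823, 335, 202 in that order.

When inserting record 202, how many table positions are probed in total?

3

181: h=1 -> slot 1
823: h=0 -> slot 0
335: h=1, probe 1,2 -> slot 2
202: h=1, probe 1,2,5 -> slot 5
Table: [823, 181, 335, _, _, 202, _]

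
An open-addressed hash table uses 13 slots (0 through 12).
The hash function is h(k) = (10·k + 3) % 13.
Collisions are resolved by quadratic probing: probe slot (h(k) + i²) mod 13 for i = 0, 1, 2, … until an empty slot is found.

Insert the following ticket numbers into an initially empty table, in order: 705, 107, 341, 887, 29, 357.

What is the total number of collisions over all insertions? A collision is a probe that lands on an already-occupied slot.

705 hashes to 7; slot 7 is free => place at 7.
107 hashes to 7; 7 taken => place at 8.
341 hashes to 7; 7,8 taken => place at 11.
887 hashes to 7; 7,8,11 taken => place at 3.
29 hashes to 7; 7,8,11,3 taken => place at 10.
357 hashes to 11; 11 taken => place at 12.
Table: [∅, ∅, ∅, 887, ∅, ∅, ∅, 705, 107, ∅, 29, 341, 357]

11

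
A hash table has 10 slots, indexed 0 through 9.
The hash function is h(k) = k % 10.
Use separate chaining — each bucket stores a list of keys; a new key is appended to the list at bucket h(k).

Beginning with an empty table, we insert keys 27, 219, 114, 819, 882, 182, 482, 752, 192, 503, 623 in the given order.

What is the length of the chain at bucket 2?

Insert 27: h=7, bucket 7 empty -> new chain.
Insert 219: h=9, bucket 9 empty -> new chain.
Insert 114: h=4, bucket 4 empty -> new chain.
Insert 819: h=9, bucket 9 nonempty -> append to chain.
Insert 882: h=2, bucket 2 empty -> new chain.
Insert 182: h=2, bucket 2 nonempty -> append to chain.
Insert 482: h=2, bucket 2 nonempty -> append to chain.
Insert 752: h=2, bucket 2 nonempty -> append to chain.
Insert 192: h=2, bucket 2 nonempty -> append to chain.
Insert 503: h=3, bucket 3 empty -> new chain.
Insert 623: h=3, bucket 3 nonempty -> append to chain.
Final buckets:
0: _
1: _
2: 882 -> 182 -> 482 -> 752 -> 192
3: 503 -> 623
4: 114
5: _
6: _
7: 27
8: _
9: 219 -> 819

5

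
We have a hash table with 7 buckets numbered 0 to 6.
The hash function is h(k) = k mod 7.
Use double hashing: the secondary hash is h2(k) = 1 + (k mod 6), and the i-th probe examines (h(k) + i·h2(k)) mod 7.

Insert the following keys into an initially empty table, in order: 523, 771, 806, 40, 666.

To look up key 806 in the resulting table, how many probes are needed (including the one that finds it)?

523 hashes to 5; slot 5 is free => place at 5.
771 hashes to 1; slot 1 is free => place at 1.
806 hashes to 1, h2=3; 1 taken => place at 4.
40 hashes to 5, h2=5; 5 taken => place at 3.
666 hashes to 1, h2=1; 1 taken => place at 2.
Table: [_, 771, 666, 40, 806, 523, _]
Lookup 806: h=1, h2=3, probe 1,4 → found at 4.

2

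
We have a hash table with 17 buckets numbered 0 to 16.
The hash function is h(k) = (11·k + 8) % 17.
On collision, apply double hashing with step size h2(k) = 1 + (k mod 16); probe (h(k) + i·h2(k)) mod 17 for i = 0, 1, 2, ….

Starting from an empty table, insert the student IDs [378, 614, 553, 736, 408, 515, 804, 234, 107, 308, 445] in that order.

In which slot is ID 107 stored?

Insert 378: h=1, slot 1 empty => index 1.
Insert 614: h=13, slot 13 empty => index 13.
Insert 553: h=5, slot 5 empty => index 5.
Insert 736: h=12, slot 12 empty => index 12.
Insert 408: h=8, slot 8 empty => index 8.
Insert 515: h=12, h2=4, slot 12 occupied => index 16.
Insert 804: h=12, h2=5, slot 12 occupied => index 0.
Insert 234: h=15, slot 15 empty => index 15.
Insert 107: h=12, h2=12, slot 12 occupied => index 7.
Insert 308: h=13, h2=5, slots 13,1 occupied => index 6.
Insert 445: h=7, h2=14, slot 7 occupied => index 4.
Table: [804, 378, —, —, 445, 553, 308, 107, 408, —, —, —, 736, 614, —, 234, 515]

7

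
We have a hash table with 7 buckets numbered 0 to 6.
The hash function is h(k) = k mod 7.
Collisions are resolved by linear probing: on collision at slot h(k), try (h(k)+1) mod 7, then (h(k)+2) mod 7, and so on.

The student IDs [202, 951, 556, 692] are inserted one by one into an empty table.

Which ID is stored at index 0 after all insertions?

202 hashes to 6; slot 6 is free => place at 6.
951 hashes to 6; 6 taken => place at 0.
556 hashes to 3; slot 3 is free => place at 3.
692 hashes to 6; 6,0 taken => place at 1.
Table: [951, 692, _, 556, _, _, 202]

951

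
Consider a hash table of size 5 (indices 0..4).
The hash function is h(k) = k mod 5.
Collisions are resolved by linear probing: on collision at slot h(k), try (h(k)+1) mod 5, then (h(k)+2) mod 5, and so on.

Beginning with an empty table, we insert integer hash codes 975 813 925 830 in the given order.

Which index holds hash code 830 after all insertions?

Insert 975: h=0, slot 0 empty => index 0.
Insert 813: h=3, slot 3 empty => index 3.
Insert 925: h=0, slot 0 occupied => index 1.
Insert 830: h=0, slots 0,1 occupied => index 2.
Table: [975, 925, 830, 813, —]

2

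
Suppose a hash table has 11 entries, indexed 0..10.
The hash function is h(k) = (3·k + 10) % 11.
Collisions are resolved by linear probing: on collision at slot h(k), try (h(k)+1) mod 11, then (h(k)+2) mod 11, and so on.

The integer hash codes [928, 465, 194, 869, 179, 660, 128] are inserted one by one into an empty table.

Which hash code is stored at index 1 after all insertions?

928: h=0 => slot 0
465: h=8 => slot 8
194: h=9 => slot 9
869: h=10 => slot 10
179: h=8, probe 8,9,10,0,1 => slot 1
660: h=10, probe 10,0,1,2 => slot 2
128: h=9, probe 9,10,0,1,2,3 => slot 3
Table: [928, 179, 660, 128, _, _, _, _, 465, 194, 869]

179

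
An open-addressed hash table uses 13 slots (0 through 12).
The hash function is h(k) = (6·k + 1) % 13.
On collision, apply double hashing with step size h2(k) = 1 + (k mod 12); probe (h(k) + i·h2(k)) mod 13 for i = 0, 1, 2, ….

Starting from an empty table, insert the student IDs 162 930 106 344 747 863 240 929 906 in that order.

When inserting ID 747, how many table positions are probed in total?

2

162: h=11 -> slot 11
930: h=4 -> slot 4
106: h=0 -> slot 0
344: h=11, h2=9, probe 11,7 -> slot 7
747: h=11, h2=4, probe 11,2 -> slot 2
863: h=5 -> slot 5
240: h=11, h2=1, probe 11,12 -> slot 12
929: h=11, h2=6, probe 11,4,10 -> slot 10
906: h=3 -> slot 3
Table: [106, ∅, 747, 906, 930, 863, ∅, 344, ∅, ∅, 929, 162, 240]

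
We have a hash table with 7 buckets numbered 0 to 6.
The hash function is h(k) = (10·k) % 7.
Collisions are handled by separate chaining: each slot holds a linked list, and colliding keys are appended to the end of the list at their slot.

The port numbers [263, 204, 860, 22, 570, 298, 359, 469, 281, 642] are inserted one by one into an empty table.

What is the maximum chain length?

3

Insert 263: h=5, bucket 5 empty → new chain.
Insert 204: h=3, bucket 3 empty → new chain.
Insert 860: h=4, bucket 4 empty → new chain.
Insert 22: h=3, bucket 3 nonempty → append to chain.
Insert 570: h=2, bucket 2 empty → new chain.
Insert 298: h=5, bucket 5 nonempty → append to chain.
Insert 359: h=6, bucket 6 empty → new chain.
Insert 469: h=0, bucket 0 empty → new chain.
Insert 281: h=3, bucket 3 nonempty → append to chain.
Insert 642: h=1, bucket 1 empty → new chain.
Final buckets:
0: 469
1: 642
2: 570
3: 204 -> 22 -> 281
4: 860
5: 263 -> 298
6: 359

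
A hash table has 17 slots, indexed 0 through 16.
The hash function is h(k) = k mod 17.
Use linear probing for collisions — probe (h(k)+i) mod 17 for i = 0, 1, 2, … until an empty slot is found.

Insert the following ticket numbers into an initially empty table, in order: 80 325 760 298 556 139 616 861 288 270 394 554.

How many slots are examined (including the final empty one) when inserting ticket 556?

3

Insert 80: h=12, slot 12 empty → index 12.
Insert 325: h=2, slot 2 empty → index 2.
Insert 760: h=12, slot 12 occupied → index 13.
Insert 298: h=9, slot 9 empty → index 9.
Insert 556: h=12, slots 12,13 occupied → index 14.
Insert 139: h=3, slot 3 empty → index 3.
Insert 616: h=4, slot 4 empty → index 4.
Insert 861: h=11, slot 11 empty → index 11.
Insert 288: h=16, slot 16 empty → index 16.
Insert 270: h=15, slot 15 empty → index 15.
Insert 394: h=3, slots 3,4 occupied → index 5.
Insert 554: h=10, slot 10 empty → index 10.
Table: [∅, ∅, 325, 139, 616, 394, ∅, ∅, ∅, 298, 554, 861, 80, 760, 556, 270, 288]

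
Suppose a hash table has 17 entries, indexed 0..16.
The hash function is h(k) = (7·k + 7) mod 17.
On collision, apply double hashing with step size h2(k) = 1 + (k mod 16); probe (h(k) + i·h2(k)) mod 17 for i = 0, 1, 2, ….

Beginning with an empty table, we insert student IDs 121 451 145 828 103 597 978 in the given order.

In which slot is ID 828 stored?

15

121: h=4 => slot 4
451: h=2 => slot 2
145: h=2, h2=2, probe 2,4,6 => slot 6
828: h=6, h2=13, probe 6,2,15 => slot 15
103: h=14 => slot 14
597: h=4, h2=6, probe 4,10 => slot 10
978: h=2, h2=3, probe 2,5 => slot 5
Table: [-, -, 451, -, 121, 978, 145, -, -, -, 597, -, -, -, 103, 828, -]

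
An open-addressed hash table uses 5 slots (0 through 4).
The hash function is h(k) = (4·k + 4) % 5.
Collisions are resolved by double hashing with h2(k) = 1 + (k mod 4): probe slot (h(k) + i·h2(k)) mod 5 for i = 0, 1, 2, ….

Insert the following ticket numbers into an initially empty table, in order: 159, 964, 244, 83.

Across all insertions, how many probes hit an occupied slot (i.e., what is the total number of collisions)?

5

159: h=0 → slot 0
964: h=0, h2=1, probe 0,1 → slot 1
244: h=0, h2=1, probe 0,1,2 → slot 2
83: h=1, h2=4, probe 1,0,4 → slot 4
Table: [159, 964, 244, -, 83]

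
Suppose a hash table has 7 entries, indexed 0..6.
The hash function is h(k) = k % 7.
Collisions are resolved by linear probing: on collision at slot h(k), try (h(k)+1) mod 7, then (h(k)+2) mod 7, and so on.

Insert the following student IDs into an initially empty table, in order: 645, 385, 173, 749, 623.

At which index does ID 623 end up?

3

645: h=1 => slot 1
385: h=0 => slot 0
173: h=5 => slot 5
749: h=0, probe 0,1,2 => slot 2
623: h=0, probe 0,1,2,3 => slot 3
Table: [385, 645, 749, 623, ∅, 173, ∅]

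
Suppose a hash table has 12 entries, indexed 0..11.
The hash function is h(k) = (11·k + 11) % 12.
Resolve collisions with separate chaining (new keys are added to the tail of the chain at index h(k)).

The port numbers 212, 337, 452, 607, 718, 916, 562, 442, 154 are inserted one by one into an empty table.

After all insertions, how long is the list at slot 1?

212 → bucket 3
337 → bucket 10
452 → bucket 3 (collision)
607 → bucket 4
718 → bucket 1
916 → bucket 7
562 → bucket 1 (collision)
442 → bucket 1 (collision)
154 → bucket 1 (collision)
Final buckets:
0: —
1: 718 -> 562 -> 442 -> 154
2: —
3: 212 -> 452
4: 607
5: —
6: —
7: 916
8: —
9: —
10: 337
11: —

4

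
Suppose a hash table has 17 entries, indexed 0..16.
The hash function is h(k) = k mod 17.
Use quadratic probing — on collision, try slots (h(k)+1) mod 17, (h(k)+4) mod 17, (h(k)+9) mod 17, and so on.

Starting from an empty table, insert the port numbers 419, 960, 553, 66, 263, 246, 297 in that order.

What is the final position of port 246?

419 hashes to 11; slot 11 is free → place at 11.
960 hashes to 8; slot 8 is free → place at 8.
553 hashes to 9; slot 9 is free → place at 9.
66 hashes to 15; slot 15 is free → place at 15.
263 hashes to 8; 8,9 taken → place at 12.
246 hashes to 8; 8,9,12 taken → place at 0.
297 hashes to 8; 8,9,12,0 taken → place at 7.
Table: [246, ., ., ., ., ., ., 297, 960, 553, ., 419, 263, ., ., 66, .]

0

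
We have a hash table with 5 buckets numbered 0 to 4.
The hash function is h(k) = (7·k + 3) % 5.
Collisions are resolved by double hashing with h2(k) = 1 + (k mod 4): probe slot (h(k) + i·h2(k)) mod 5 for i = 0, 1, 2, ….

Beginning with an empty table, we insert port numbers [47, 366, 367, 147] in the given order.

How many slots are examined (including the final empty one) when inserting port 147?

47 hashes to 2; slot 2 is free -> place at 2.
366 hashes to 0; slot 0 is free -> place at 0.
367 hashes to 2, h2=4; 2 taken -> place at 1.
147 hashes to 2, h2=4; 2,1,0 taken -> place at 4.
Table: [366, 367, 47, ., 147]

4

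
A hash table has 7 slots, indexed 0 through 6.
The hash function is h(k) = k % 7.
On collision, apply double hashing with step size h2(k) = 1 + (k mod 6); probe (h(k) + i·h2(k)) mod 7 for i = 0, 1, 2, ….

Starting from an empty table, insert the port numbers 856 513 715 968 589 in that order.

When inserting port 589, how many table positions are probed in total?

2

856 hashes to 2; slot 2 is free → place at 2.
513 hashes to 2, h2=4; 2 taken → place at 6.
715 hashes to 1; slot 1 is free → place at 1.
968 hashes to 2, h2=3; 2 taken → place at 5.
589 hashes to 1, h2=2; 1 taken → place at 3.
Table: [—, 715, 856, 589, —, 968, 513]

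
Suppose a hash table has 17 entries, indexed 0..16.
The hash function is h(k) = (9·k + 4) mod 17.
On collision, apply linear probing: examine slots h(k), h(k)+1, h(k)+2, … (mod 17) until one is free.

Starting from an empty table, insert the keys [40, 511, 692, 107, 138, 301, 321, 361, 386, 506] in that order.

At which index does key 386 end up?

40 hashes to 7; slot 7 is free -> place at 7.
511 hashes to 13; slot 13 is free -> place at 13.
692 hashes to 10; slot 10 is free -> place at 10.
107 hashes to 15; slot 15 is free -> place at 15.
138 hashes to 5; slot 5 is free -> place at 5.
301 hashes to 10; 10 taken -> place at 11.
321 hashes to 3; slot 3 is free -> place at 3.
361 hashes to 6; slot 6 is free -> place at 6.
386 hashes to 10; 10,11 taken -> place at 12.
506 hashes to 2; slot 2 is free -> place at 2.
Table: [., ., 506, 321, ., 138, 361, 40, ., ., 692, 301, 386, 511, ., 107, .]

12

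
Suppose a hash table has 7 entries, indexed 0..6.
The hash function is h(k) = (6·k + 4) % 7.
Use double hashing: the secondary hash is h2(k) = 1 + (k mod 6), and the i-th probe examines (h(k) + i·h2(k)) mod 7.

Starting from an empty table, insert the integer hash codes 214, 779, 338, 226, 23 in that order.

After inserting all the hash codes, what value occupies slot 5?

214: h=0 → slot 0
779: h=2 → slot 2
338: h=2, h2=3, probe 2,5 → slot 5
226: h=2, h2=5, probe 2,0,5,3 → slot 3
23: h=2, h2=6, probe 2,1 → slot 1
Table: [214, 23, 779, 226, ∅, 338, ∅]

338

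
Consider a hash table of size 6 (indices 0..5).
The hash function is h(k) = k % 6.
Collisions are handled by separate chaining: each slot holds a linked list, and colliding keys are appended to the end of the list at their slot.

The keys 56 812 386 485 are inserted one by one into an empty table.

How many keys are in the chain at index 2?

3

Insert 56: h=2, bucket 2 empty -> new chain.
Insert 812: h=2, bucket 2 nonempty -> append to chain.
Insert 386: h=2, bucket 2 nonempty -> append to chain.
Insert 485: h=5, bucket 5 empty -> new chain.
Final buckets:
0: ∅
1: ∅
2: 56 -> 812 -> 386
3: ∅
4: ∅
5: 485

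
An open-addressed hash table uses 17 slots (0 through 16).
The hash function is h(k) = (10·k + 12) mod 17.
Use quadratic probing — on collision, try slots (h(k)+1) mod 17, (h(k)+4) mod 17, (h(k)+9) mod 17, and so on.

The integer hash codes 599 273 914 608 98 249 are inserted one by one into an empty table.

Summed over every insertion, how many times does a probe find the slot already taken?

3

599: h=1 => slot 1
273: h=5 => slot 5
914: h=6 => slot 6
608: h=6, probe 6,7 => slot 7
98: h=6, probe 6,7,10 => slot 10
249: h=3 => slot 3
Table: [—, 599, —, 249, —, 273, 914, 608, —, —, 98, —, —, —, —, —, —]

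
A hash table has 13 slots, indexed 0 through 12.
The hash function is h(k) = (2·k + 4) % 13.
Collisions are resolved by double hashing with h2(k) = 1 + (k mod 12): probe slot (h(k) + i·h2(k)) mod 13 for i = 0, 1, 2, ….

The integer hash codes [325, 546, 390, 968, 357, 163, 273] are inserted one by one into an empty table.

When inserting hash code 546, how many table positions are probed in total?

325: h=4 -> slot 4
546: h=4, h2=7, probe 4,11 -> slot 11
390: h=4, h2=7, probe 4,11,5 -> slot 5
968: h=3 -> slot 3
357: h=3, h2=10, probe 3,0 -> slot 0
163: h=5, h2=8, probe 5,0,8 -> slot 8
273: h=4, h2=10, probe 4,1 -> slot 1
Table: [357, 273, ., 968, 325, 390, ., ., 163, ., ., 546, .]

2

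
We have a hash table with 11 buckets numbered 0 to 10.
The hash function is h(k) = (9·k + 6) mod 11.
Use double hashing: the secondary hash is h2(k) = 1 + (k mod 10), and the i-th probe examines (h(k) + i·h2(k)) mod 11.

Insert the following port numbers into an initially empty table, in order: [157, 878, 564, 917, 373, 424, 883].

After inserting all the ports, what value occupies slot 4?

424

157: h=0 -> slot 0
878: h=10 -> slot 10
564: h=0, h2=5, probe 0,5 -> slot 5
917: h=9 -> slot 9
373: h=8 -> slot 8
424: h=5, h2=5, probe 5,10,4 -> slot 4
883: h=0, h2=4, probe 0,4,8,1 -> slot 1
Table: [157, 883, ., ., 424, 564, ., ., 373, 917, 878]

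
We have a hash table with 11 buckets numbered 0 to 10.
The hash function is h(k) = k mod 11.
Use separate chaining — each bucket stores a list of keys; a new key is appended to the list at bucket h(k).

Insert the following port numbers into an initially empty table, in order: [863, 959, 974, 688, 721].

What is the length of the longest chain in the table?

3

863 -> bucket 5
959 -> bucket 2
974 -> bucket 6
688 -> bucket 6 (collision)
721 -> bucket 6 (collision)
Final buckets:
0: .
1: .
2: 959
3: .
4: .
5: 863
6: 974 -> 688 -> 721
7: .
8: .
9: .
10: .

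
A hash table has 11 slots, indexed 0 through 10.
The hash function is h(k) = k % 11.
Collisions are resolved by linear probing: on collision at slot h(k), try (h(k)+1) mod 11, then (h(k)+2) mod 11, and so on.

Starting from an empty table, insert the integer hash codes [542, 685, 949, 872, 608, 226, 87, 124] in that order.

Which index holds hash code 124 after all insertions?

Insert 542: h=3, slot 3 empty → index 3.
Insert 685: h=3, slot 3 occupied → index 4.
Insert 949: h=3, slots 3,4 occupied → index 5.
Insert 872: h=3, slots 3,4,5 occupied → index 6.
Insert 608: h=3, slots 3,4,5,6 occupied → index 7.
Insert 226: h=6, slots 6,7 occupied → index 8.
Insert 87: h=10, slot 10 empty → index 10.
Insert 124: h=3, slots 3,4,5,6,7,8 occupied → index 9.
Table: [∅, ∅, ∅, 542, 685, 949, 872, 608, 226, 124, 87]

9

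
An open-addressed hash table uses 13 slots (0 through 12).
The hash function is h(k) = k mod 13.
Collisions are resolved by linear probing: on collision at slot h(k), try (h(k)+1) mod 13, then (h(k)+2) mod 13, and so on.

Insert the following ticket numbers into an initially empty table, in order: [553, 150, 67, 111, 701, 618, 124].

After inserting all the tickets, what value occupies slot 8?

553 hashes to 7; slot 7 is free → place at 7.
150 hashes to 7; 7 taken → place at 8.
67 hashes to 2; slot 2 is free → place at 2.
111 hashes to 7; 7,8 taken → place at 9.
701 hashes to 12; slot 12 is free → place at 12.
618 hashes to 7; 7,8,9 taken → place at 10.
124 hashes to 7; 7,8,9,10 taken → place at 11.
Table: [., ., 67, ., ., ., ., 553, 150, 111, 618, 124, 701]

150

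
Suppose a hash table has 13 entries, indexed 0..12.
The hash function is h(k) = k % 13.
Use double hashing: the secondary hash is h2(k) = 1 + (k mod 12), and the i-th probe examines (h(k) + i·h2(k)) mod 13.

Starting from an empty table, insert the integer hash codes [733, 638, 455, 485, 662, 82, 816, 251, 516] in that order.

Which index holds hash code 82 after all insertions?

2

733: h=5 -> slot 5
638: h=1 -> slot 1
455: h=0 -> slot 0
485: h=4 -> slot 4
662: h=12 -> slot 12
82: h=4, h2=11, probe 4,2 -> slot 2
816: h=10 -> slot 10
251: h=4, h2=12, probe 4,3 -> slot 3
516: h=9 -> slot 9
Table: [455, 638, 82, 251, 485, 733, -, -, -, 516, 816, -, 662]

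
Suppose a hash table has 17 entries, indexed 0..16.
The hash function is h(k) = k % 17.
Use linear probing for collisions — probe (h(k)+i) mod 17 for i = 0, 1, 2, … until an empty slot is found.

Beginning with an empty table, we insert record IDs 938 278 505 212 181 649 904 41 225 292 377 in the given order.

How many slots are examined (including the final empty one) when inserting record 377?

11

938 hashes to 3; slot 3 is free => place at 3.
278 hashes to 6; slot 6 is free => place at 6.
505 hashes to 12; slot 12 is free => place at 12.
212 hashes to 8; slot 8 is free => place at 8.
181 hashes to 11; slot 11 is free => place at 11.
649 hashes to 3; 3 taken => place at 4.
904 hashes to 3; 3,4 taken => place at 5.
41 hashes to 7; slot 7 is free => place at 7.
225 hashes to 4; 4,5,6,7,8 taken => place at 9.
292 hashes to 3; 3,4,5,6,7,8,9 taken => place at 10.
377 hashes to 3; 3,4,5,6,7,8,9,10,11,12 taken => place at 13.
Table: [_, _, _, 938, 649, 904, 278, 41, 212, 225, 292, 181, 505, 377, _, _, _]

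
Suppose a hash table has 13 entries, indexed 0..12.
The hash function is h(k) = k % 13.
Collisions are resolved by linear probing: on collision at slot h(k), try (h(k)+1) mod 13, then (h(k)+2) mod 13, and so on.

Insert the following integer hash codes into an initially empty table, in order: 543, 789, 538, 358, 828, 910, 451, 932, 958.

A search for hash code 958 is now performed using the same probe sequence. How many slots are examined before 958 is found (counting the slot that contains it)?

543: h=10 -> slot 10
789: h=9 -> slot 9
538: h=5 -> slot 5
358: h=7 -> slot 7
828: h=9, probe 9,10,11 -> slot 11
910: h=0 -> slot 0
451: h=9, probe 9,10,11,12 -> slot 12
932: h=9, probe 9,10,11,12,0,1 -> slot 1
958: h=9, probe 9,10,11,12,0,1,2 -> slot 2
Table: [910, 932, 958, —, —, 538, —, 358, —, 789, 543, 828, 451]
Lookup 958: h=9, probe 9,10,11,12,0,1,2 → found at 2.

7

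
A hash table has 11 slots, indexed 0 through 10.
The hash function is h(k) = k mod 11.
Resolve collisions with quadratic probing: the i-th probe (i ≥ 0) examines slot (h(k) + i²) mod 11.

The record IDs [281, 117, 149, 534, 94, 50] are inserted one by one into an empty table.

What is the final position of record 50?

281 hashes to 6; slot 6 is free → place at 6.
117 hashes to 7; slot 7 is free → place at 7.
149 hashes to 6; 6,7 taken → place at 10.
534 hashes to 6; 6,7,10 taken → place at 4.
94 hashes to 6; 6,7,10,4 taken → place at 0.
50 hashes to 6; 6,7,10,4,0 taken → place at 9.
Table: [94, ., ., ., 534, ., 281, 117, ., 50, 149]

9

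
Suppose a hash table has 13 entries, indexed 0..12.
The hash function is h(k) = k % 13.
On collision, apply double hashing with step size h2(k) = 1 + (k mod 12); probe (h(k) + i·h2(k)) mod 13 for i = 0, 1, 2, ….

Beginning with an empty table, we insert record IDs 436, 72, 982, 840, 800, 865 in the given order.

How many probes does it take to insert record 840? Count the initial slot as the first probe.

436: h=7 -> slot 7
72: h=7, h2=1, probe 7,8 -> slot 8
982: h=7, h2=11, probe 7,5 -> slot 5
840: h=8, h2=1, probe 8,9 -> slot 9
800: h=7, h2=9, probe 7,3 -> slot 3
865: h=7, h2=2, probe 7,9,11 -> slot 11
Table: [—, —, —, 800, —, 982, —, 436, 72, 840, —, 865, —]

2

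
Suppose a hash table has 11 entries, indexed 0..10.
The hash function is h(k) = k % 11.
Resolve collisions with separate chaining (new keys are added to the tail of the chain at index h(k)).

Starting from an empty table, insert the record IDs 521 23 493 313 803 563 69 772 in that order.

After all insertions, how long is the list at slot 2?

2

Insert 521: h=4, bucket 4 empty → new chain.
Insert 23: h=1, bucket 1 empty → new chain.
Insert 493: h=9, bucket 9 empty → new chain.
Insert 313: h=5, bucket 5 empty → new chain.
Insert 803: h=0, bucket 0 empty → new chain.
Insert 563: h=2, bucket 2 empty → new chain.
Insert 69: h=3, bucket 3 empty → new chain.
Insert 772: h=2, bucket 2 nonempty → append to chain.
Final buckets:
0: 803
1: 23
2: 563 -> 772
3: 69
4: 521
5: 313
6: _
7: _
8: _
9: 493
10: _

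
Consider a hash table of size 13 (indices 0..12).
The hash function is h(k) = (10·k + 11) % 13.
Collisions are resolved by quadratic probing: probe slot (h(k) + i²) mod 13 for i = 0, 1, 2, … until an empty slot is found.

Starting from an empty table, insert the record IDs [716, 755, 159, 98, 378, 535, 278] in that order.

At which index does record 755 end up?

9

Insert 716: h=8, slot 8 empty => index 8.
Insert 755: h=8, slot 8 occupied => index 9.
Insert 159: h=2, slot 2 empty => index 2.
Insert 98: h=3, slot 3 empty => index 3.
Insert 378: h=8, slots 8,9 occupied => index 12.
Insert 535: h=5, slot 5 empty => index 5.
Insert 278: h=9, slot 9 occupied => index 10.
Table: [., ., 159, 98, ., 535, ., ., 716, 755, 278, ., 378]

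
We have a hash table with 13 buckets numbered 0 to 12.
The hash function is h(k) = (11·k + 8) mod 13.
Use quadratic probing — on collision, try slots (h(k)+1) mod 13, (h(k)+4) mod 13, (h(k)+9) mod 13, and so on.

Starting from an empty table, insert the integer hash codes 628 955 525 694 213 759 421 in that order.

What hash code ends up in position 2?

Insert 628: h=0, slot 0 empty -> index 0.
Insert 955: h=9, slot 9 empty -> index 9.
Insert 525: h=11, slot 11 empty -> index 11.
Insert 694: h=11, slot 11 occupied -> index 12.
Insert 213: h=11, slots 11,12 occupied -> index 2.
Insert 759: h=11, slots 11,12,2 occupied -> index 7.
Insert 421: h=11, slots 11,12,2,7 occupied -> index 1.
Table: [628, 421, 213, -, -, -, -, 759, -, 955, -, 525, 694]

213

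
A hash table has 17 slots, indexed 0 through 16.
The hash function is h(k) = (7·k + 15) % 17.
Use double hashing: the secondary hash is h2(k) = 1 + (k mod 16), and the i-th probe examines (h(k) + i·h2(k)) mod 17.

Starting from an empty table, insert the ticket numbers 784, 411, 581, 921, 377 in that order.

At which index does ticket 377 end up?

15

784 hashes to 12; slot 12 is free -> place at 12.
411 hashes to 2; slot 2 is free -> place at 2.
581 hashes to 2, h2=6; 2 taken -> place at 8.
921 hashes to 2, h2=10; 2,12 taken -> place at 5.
377 hashes to 2, h2=10; 2,12,5 taken -> place at 15.
Table: [∅, ∅, 411, ∅, ∅, 921, ∅, ∅, 581, ∅, ∅, ∅, 784, ∅, ∅, 377, ∅]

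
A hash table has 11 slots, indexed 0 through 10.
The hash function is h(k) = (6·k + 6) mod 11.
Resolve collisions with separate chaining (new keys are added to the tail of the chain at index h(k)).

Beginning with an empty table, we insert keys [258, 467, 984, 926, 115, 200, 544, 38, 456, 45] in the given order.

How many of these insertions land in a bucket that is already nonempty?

7

258 → bucket 3
467 → bucket 3 (collision)
984 → bucket 3 (collision)
926 → bucket 7
115 → bucket 3 (collision)
200 → bucket 7 (collision)
544 → bucket 3 (collision)
38 → bucket 3 (collision)
456 → bucket 3 (collision)
45 → bucket 1
Final buckets:
0: ∅
1: 45
2: ∅
3: 258 -> 467 -> 984 -> 115 -> 544 -> 38 -> 456
4: ∅
5: ∅
6: ∅
7: 926 -> 200
8: ∅
9: ∅
10: ∅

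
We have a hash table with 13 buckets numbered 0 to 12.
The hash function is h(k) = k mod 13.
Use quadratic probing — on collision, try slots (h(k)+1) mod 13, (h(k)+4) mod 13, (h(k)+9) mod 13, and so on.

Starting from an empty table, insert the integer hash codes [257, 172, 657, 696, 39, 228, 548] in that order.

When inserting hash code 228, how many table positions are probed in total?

257: h=10 -> slot 10
172: h=3 -> slot 3
657: h=7 -> slot 7
696: h=7, probe 7,8 -> slot 8
39: h=0 -> slot 0
228: h=7, probe 7,8,11 -> slot 11
548: h=2 -> slot 2
Table: [39, ∅, 548, 172, ∅, ∅, ∅, 657, 696, ∅, 257, 228, ∅]

3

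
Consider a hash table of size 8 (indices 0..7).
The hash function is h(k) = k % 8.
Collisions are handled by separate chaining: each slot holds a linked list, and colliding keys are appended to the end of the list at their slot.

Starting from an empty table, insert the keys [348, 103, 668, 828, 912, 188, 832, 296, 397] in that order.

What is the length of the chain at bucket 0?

3

348 → bucket 4
103 → bucket 7
668 → bucket 4 (collision)
828 → bucket 4 (collision)
912 → bucket 0
188 → bucket 4 (collision)
832 → bucket 0 (collision)
296 → bucket 0 (collision)
397 → bucket 5
Final buckets:
0: 912 -> 832 -> 296
1: ∅
2: ∅
3: ∅
4: 348 -> 668 -> 828 -> 188
5: 397
6: ∅
7: 103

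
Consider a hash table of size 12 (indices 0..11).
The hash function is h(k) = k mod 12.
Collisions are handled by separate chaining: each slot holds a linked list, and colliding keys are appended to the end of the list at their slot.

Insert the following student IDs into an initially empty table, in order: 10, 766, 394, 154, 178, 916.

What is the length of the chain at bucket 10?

10 -> bucket 10
766 -> bucket 10 (collision)
394 -> bucket 10 (collision)
154 -> bucket 10 (collision)
178 -> bucket 10 (collision)
916 -> bucket 4
Final buckets:
0: —
1: —
2: —
3: —
4: 916
5: —
6: —
7: —
8: —
9: —
10: 10 -> 766 -> 394 -> 154 -> 178
11: —

5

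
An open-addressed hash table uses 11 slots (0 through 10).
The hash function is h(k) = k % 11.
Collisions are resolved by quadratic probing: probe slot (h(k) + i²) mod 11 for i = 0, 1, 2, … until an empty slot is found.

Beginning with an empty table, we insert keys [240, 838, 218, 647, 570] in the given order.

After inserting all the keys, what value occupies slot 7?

647

240 hashes to 9; slot 9 is free -> place at 9.
838 hashes to 2; slot 2 is free -> place at 2.
218 hashes to 9; 9 taken -> place at 10.
647 hashes to 9; 9,10,2 taken -> place at 7.
570 hashes to 9; 9,10,2,7 taken -> place at 3.
Table: [-, -, 838, 570, -, -, -, 647, -, 240, 218]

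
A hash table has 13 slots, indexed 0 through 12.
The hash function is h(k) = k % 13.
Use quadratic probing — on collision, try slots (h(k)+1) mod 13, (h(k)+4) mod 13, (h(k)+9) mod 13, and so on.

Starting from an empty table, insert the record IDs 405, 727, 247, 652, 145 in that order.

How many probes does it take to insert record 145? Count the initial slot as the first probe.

Insert 405: h=2, slot 2 empty -> index 2.
Insert 727: h=12, slot 12 empty -> index 12.
Insert 247: h=0, slot 0 empty -> index 0.
Insert 652: h=2, slot 2 occupied -> index 3.
Insert 145: h=2, slots 2,3 occupied -> index 6.
Table: [247, ., 405, 652, ., ., 145, ., ., ., ., ., 727]

3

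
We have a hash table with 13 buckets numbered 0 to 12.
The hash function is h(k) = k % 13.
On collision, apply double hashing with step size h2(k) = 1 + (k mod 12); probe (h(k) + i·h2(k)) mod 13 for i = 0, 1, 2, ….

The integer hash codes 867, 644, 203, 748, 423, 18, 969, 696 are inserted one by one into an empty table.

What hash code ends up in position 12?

867: h=9 -> slot 9
644: h=7 -> slot 7
203: h=8 -> slot 8
748: h=7, h2=5, probe 7,12 -> slot 12
423: h=7, h2=4, probe 7,11 -> slot 11
18: h=5 -> slot 5
969: h=7, h2=10, probe 7,4 -> slot 4
696: h=7, h2=1, probe 7,8,9,10 -> slot 10
Table: [∅, ∅, ∅, ∅, 969, 18, ∅, 644, 203, 867, 696, 423, 748]

748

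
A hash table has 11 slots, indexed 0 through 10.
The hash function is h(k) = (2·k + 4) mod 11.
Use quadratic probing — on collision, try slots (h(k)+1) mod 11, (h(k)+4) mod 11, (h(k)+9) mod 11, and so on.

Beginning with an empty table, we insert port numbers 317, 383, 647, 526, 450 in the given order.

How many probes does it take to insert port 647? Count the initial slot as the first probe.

3

317: h=0 → slot 0
383: h=0, probe 0,1 → slot 1
647: h=0, probe 0,1,4 → slot 4
526: h=0, probe 0,1,4,9 → slot 9
450: h=2 → slot 2
Table: [317, 383, 450, ., 647, ., ., ., ., 526, .]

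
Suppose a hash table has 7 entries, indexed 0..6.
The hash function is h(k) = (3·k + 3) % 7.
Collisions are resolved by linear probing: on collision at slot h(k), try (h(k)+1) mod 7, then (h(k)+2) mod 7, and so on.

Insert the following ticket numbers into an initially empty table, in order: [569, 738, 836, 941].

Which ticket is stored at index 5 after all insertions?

738

Insert 569: h=2, slot 2 empty → index 2.
Insert 738: h=5, slot 5 empty → index 5.
Insert 836: h=5, slot 5 occupied → index 6.
Insert 941: h=5, slots 5,6 occupied → index 0.
Table: [941, ∅, 569, ∅, ∅, 738, 836]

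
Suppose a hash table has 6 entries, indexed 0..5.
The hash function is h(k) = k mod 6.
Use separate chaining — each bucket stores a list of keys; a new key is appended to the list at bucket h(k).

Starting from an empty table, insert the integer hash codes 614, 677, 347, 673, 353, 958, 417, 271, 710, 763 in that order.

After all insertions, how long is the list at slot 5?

3

614 → bucket 2
677 → bucket 5
347 → bucket 5 (collision)
673 → bucket 1
353 → bucket 5 (collision)
958 → bucket 4
417 → bucket 3
271 → bucket 1 (collision)
710 → bucket 2 (collision)
763 → bucket 1 (collision)
Final buckets:
0: .
1: 673 -> 271 -> 763
2: 614 -> 710
3: 417
4: 958
5: 677 -> 347 -> 353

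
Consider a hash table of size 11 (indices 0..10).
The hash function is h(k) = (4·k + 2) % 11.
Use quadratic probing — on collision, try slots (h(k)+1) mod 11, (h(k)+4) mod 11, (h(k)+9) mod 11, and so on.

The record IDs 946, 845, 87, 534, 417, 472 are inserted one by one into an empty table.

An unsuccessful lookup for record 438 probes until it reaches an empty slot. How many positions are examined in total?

946 hashes to 2; slot 2 is free → place at 2.
845 hashes to 5; slot 5 is free → place at 5.
87 hashes to 9; slot 9 is free → place at 9.
534 hashes to 4; slot 4 is free → place at 4.
417 hashes to 9; 9 taken → place at 10.
472 hashes to 9; 9,10,2 taken → place at 7.
Table: [—, —, 946, —, 534, 845, —, 472, —, 87, 417]
Lookup 438: h=5, probe 5,6 → slot 6 empty, not found.

2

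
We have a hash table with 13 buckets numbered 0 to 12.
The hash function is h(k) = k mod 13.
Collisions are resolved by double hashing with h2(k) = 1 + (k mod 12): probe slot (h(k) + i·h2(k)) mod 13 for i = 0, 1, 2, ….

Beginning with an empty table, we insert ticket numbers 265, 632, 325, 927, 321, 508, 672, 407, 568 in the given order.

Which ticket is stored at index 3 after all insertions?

Insert 265: h=5, slot 5 empty -> index 5.
Insert 632: h=8, slot 8 empty -> index 8.
Insert 325: h=0, slot 0 empty -> index 0.
Insert 927: h=4, slot 4 empty -> index 4.
Insert 321: h=9, slot 9 empty -> index 9.
Insert 508: h=1, slot 1 empty -> index 1.
Insert 672: h=9, h2=1, slot 9 occupied -> index 10.
Insert 407: h=4, h2=12, slot 4 occupied -> index 3.
Insert 568: h=9, h2=5, slots 9,1 occupied -> index 6.
Table: [325, 508, —, 407, 927, 265, 568, —, 632, 321, 672, —, —]

407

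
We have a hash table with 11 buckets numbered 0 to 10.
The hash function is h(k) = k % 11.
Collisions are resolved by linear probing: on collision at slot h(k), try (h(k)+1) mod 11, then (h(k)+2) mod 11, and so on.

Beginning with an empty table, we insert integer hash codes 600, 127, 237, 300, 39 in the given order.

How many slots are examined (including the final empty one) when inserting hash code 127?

Insert 600: h=6, slot 6 empty => index 6.
Insert 127: h=6, slot 6 occupied => index 7.
Insert 237: h=6, slots 6,7 occupied => index 8.
Insert 300: h=3, slot 3 empty => index 3.
Insert 39: h=6, slots 6,7,8 occupied => index 9.
Table: [-, -, -, 300, -, -, 600, 127, 237, 39, -]

2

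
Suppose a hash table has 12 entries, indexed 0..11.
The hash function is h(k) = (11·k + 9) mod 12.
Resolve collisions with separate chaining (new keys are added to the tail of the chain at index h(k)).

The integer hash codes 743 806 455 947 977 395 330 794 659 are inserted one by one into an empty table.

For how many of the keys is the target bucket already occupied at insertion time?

5

743 → bucket 10
806 → bucket 7
455 → bucket 10 (collision)
947 → bucket 10 (collision)
977 → bucket 4
395 → bucket 10 (collision)
330 → bucket 3
794 → bucket 7 (collision)
659 → bucket 10 (collision)
Final buckets:
0: _
1: _
2: _
3: 330
4: 977
5: _
6: _
7: 806 -> 794
8: _
9: _
10: 743 -> 455 -> 947 -> 395 -> 659
11: _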